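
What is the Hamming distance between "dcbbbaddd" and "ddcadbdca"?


Comparing "dcbbbaddd" and "ddcadbdca" position by position:
  Position 0: 'd' vs 'd' => same
  Position 1: 'c' vs 'd' => differ
  Position 2: 'b' vs 'c' => differ
  Position 3: 'b' vs 'a' => differ
  Position 4: 'b' vs 'd' => differ
  Position 5: 'a' vs 'b' => differ
  Position 6: 'd' vs 'd' => same
  Position 7: 'd' vs 'c' => differ
  Position 8: 'd' vs 'a' => differ
Total differences (Hamming distance): 7

7


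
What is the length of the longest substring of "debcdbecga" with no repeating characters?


Input: "debcdbecga"
Sliding window (track last position of each char):
  Position 0 ('d'): window [0,0] length 1 -- new best
  Position 1 ('e'): window [0,1] length 2 -- new best
  Position 2 ('b'): window [0,2] length 3 -- new best
  Position 3 ('c'): window [0,3] length 4 -- new best
  Position 4 ('d'): repeat (last at 0), move window start to 1
  Position 4 ('d'): window [1,4] length 4
  Position 5 ('b'): repeat (last at 2), move window start to 3
  Position 5 ('b'): window [3,5] length 3
  Position 6 ('e'): window [3,6] length 4
  Position 7 ('c'): repeat (last at 3), move window start to 4
  Position 7 ('c'): window [4,7] length 4
  Position 8 ('g'): window [4,8] length 5 -- new best
  Position 9 ('a'): window [4,9] length 6 -- new best
Longest substring with no repeats: "dbecga" with length 6

6


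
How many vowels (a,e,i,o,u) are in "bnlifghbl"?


Input: bnlifghbl
Checking each character:
  'b' at position 0: consonant
  'n' at position 1: consonant
  'l' at position 2: consonant
  'i' at position 3: vowel (running total: 1)
  'f' at position 4: consonant
  'g' at position 5: consonant
  'h' at position 6: consonant
  'b' at position 7: consonant
  'l' at position 8: consonant
Total vowels: 1

1


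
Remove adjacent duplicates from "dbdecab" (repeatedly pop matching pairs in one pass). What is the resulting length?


Input: dbdecab
Stack-based adjacent duplicate removal:
  Read 'd': push. Stack: d
  Read 'b': push. Stack: db
  Read 'd': push. Stack: dbd
  Read 'e': push. Stack: dbde
  Read 'c': push. Stack: dbdec
  Read 'a': push. Stack: dbdeca
  Read 'b': push. Stack: dbdecab
Final stack: "dbdecab" (length 7)

7


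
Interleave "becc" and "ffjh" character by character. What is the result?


Interleaving "becc" and "ffjh":
  Position 0: 'b' from first, 'f' from second => "bf"
  Position 1: 'e' from first, 'f' from second => "ef"
  Position 2: 'c' from first, 'j' from second => "cj"
  Position 3: 'c' from first, 'h' from second => "ch"
Result: bfefcjch

bfefcjch


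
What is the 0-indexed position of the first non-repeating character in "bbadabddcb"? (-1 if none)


Input: bbadabddcb
Character frequencies:
  'a': 2
  'b': 4
  'c': 1
  'd': 3
Scanning left to right for freq == 1:
  Position 0 ('b'): freq=4, skip
  Position 1 ('b'): freq=4, skip
  Position 2 ('a'): freq=2, skip
  Position 3 ('d'): freq=3, skip
  Position 4 ('a'): freq=2, skip
  Position 5 ('b'): freq=4, skip
  Position 6 ('d'): freq=3, skip
  Position 7 ('d'): freq=3, skip
  Position 8 ('c'): unique! => answer = 8

8


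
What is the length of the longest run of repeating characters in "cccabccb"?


Input: "cccabccb"
Scanning for longest run:
  Position 1 ('c'): continues run of 'c', length=2
  Position 2 ('c'): continues run of 'c', length=3
  Position 3 ('a'): new char, reset run to 1
  Position 4 ('b'): new char, reset run to 1
  Position 5 ('c'): new char, reset run to 1
  Position 6 ('c'): continues run of 'c', length=2
  Position 7 ('b'): new char, reset run to 1
Longest run: 'c' with length 3

3


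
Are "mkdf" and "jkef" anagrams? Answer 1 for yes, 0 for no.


Strings: "mkdf", "jkef"
Sorted first:  dfkm
Sorted second: efjk
Differ at position 0: 'd' vs 'e' => not anagrams

0


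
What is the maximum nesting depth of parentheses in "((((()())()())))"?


Input: "((((()())()())))"
Tracking depth:
  Position 0 '(': depth becomes 1
  Position 1 '(': depth becomes 2
  Position 2 '(': depth becomes 3
  Position 3 '(': depth becomes 4
  Position 4 '(': depth becomes 5
  Position 5 ')': depth becomes 4
  Position 6 '(': depth becomes 5
  Position 7 ')': depth becomes 4
  Position 8 ')': depth becomes 3
  Position 9 '(': depth becomes 4
  Position 10 ')': depth becomes 3
  Position 11 '(': depth becomes 4
  Position 12 ')': depth becomes 3
  Position 13 ')': depth becomes 2
  Position 14 ')': depth becomes 1
  Position 15 ')': depth becomes 0
Maximum depth reached: 5

5


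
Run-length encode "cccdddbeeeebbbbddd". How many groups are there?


Input: cccdddbeeeebbbbddd
Scanning for consecutive runs:
  Group 1: 'c' x 3 (positions 0-2)
  Group 2: 'd' x 3 (positions 3-5)
  Group 3: 'b' x 1 (positions 6-6)
  Group 4: 'e' x 4 (positions 7-10)
  Group 5: 'b' x 4 (positions 11-14)
  Group 6: 'd' x 3 (positions 15-17)
Total groups: 6

6


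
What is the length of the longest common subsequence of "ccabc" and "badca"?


LCS of "ccabc" and "badca"
DP table:
           b    a    d    c    a
      0    0    0    0    0    0
  c   0    0    0    0    1    1
  c   0    0    0    0    1    1
  a   0    0    1    1    1    2
  b   0    1    1    1    1    2
  c   0    1    1    1    2    2
LCS length = dp[5][5] = 2

2


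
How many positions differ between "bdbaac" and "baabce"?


Comparing "bdbaac" and "baabce" position by position:
  Position 0: 'b' vs 'b' => same
  Position 1: 'd' vs 'a' => DIFFER
  Position 2: 'b' vs 'a' => DIFFER
  Position 3: 'a' vs 'b' => DIFFER
  Position 4: 'a' vs 'c' => DIFFER
  Position 5: 'c' vs 'e' => DIFFER
Positions that differ: 5

5


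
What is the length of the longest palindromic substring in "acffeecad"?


Input: "acffeecad"
Checking substrings for palindromes:
  [2:4] "ff" (len 2) => palindrome
  [4:6] "ee" (len 2) => palindrome
Longest palindromic substring: "ff" with length 2

2


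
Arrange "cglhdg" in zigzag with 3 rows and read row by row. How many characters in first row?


Zigzag "cglhdg" into 3 rows:
Placing characters:
  'c' => row 0
  'g' => row 1
  'l' => row 2
  'h' => row 1
  'd' => row 0
  'g' => row 1
Rows:
  Row 0: "cd"
  Row 1: "ghg"
  Row 2: "l"
First row length: 2

2


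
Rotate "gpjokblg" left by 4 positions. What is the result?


Input: "gpjokblg", rotate left by 4
First 4 characters: "gpjo"
Remaining characters: "kblg"
Concatenate remaining + first: "kblg" + "gpjo" = "kblggpjo"

kblggpjo


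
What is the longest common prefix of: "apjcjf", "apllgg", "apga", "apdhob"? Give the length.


Words: apjcjf, apllgg, apga, apdhob
  Position 0: all 'a' => match
  Position 1: all 'p' => match
  Position 2: ('j', 'l', 'g', 'd') => mismatch, stop
LCP = "ap" (length 2)

2


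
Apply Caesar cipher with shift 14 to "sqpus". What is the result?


Caesar cipher: shift "sqpus" by 14
  's' (pos 18) + 14 = pos 6 = 'g'
  'q' (pos 16) + 14 = pos 4 = 'e'
  'p' (pos 15) + 14 = pos 3 = 'd'
  'u' (pos 20) + 14 = pos 8 = 'i'
  's' (pos 18) + 14 = pos 6 = 'g'
Result: gedig

gedig


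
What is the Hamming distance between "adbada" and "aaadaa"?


Comparing "adbada" and "aaadaa" position by position:
  Position 0: 'a' vs 'a' => same
  Position 1: 'd' vs 'a' => differ
  Position 2: 'b' vs 'a' => differ
  Position 3: 'a' vs 'd' => differ
  Position 4: 'd' vs 'a' => differ
  Position 5: 'a' vs 'a' => same
Total differences (Hamming distance): 4

4


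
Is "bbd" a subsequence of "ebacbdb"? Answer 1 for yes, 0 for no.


Check if "bbd" is a subsequence of "ebacbdb"
Greedy scan:
  Position 0 ('e'): no match needed
  Position 1 ('b'): matches sub[0] = 'b'
  Position 2 ('a'): no match needed
  Position 3 ('c'): no match needed
  Position 4 ('b'): matches sub[1] = 'b'
  Position 5 ('d'): matches sub[2] = 'd'
  Position 6 ('b'): no match needed
All 3 characters matched => is a subsequence

1


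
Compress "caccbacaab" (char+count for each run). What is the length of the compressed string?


Input: caccbacaab
Runs:
  'c' x 1 => "c1"
  'a' x 1 => "a1"
  'c' x 2 => "c2"
  'b' x 1 => "b1"
  'a' x 1 => "a1"
  'c' x 1 => "c1"
  'a' x 2 => "a2"
  'b' x 1 => "b1"
Compressed: "c1a1c2b1a1c1a2b1"
Compressed length: 16

16


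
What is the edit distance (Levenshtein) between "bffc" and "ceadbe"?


Computing edit distance: "bffc" -> "ceadbe"
DP table:
           c    e    a    d    b    e
      0    1    2    3    4    5    6
  b   1    1    2    3    4    4    5
  f   2    2    2    3    4    5    5
  f   3    3    3    3    4    5    6
  c   4    3    4    4    4    5    6
Edit distance = dp[4][6] = 6

6


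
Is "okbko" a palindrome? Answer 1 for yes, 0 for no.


Input: okbko
Reversed: okbko
  Compare pos 0 ('o') with pos 4 ('o'): match
  Compare pos 1 ('k') with pos 3 ('k'): match
Result: palindrome

1


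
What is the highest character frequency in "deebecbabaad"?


Input: deebecbabaad
Character counts:
  'a': 3
  'b': 3
  'c': 1
  'd': 2
  'e': 3
Maximum frequency: 3

3


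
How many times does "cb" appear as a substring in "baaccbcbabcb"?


Searching for "cb" in "baaccbcbabcb"
Scanning each position:
  Position 0: "ba" => no
  Position 1: "aa" => no
  Position 2: "ac" => no
  Position 3: "cc" => no
  Position 4: "cb" => MATCH
  Position 5: "bc" => no
  Position 6: "cb" => MATCH
  Position 7: "ba" => no
  Position 8: "ab" => no
  Position 9: "bc" => no
  Position 10: "cb" => MATCH
Total occurrences: 3

3


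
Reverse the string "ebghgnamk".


Input: ebghgnamk
Reading characters right to left:
  Position 8: 'k'
  Position 7: 'm'
  Position 6: 'a'
  Position 5: 'n'
  Position 4: 'g'
  Position 3: 'h'
  Position 2: 'g'
  Position 1: 'b'
  Position 0: 'e'
Reversed: kmanghgbe

kmanghgbe


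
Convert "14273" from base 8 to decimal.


Input: "14273" in base 8
Positional expansion:
  Digit '1' (value 1) x 8^4 = 4096
  Digit '4' (value 4) x 8^3 = 2048
  Digit '2' (value 2) x 8^2 = 128
  Digit '7' (value 7) x 8^1 = 56
  Digit '3' (value 3) x 8^0 = 3
Sum = 6331

6331


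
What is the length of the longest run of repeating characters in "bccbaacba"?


Input: "bccbaacba"
Scanning for longest run:
  Position 1 ('c'): new char, reset run to 1
  Position 2 ('c'): continues run of 'c', length=2
  Position 3 ('b'): new char, reset run to 1
  Position 4 ('a'): new char, reset run to 1
  Position 5 ('a'): continues run of 'a', length=2
  Position 6 ('c'): new char, reset run to 1
  Position 7 ('b'): new char, reset run to 1
  Position 8 ('a'): new char, reset run to 1
Longest run: 'c' with length 2

2


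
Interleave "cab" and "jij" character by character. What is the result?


Interleaving "cab" and "jij":
  Position 0: 'c' from first, 'j' from second => "cj"
  Position 1: 'a' from first, 'i' from second => "ai"
  Position 2: 'b' from first, 'j' from second => "bj"
Result: cjaibj

cjaibj


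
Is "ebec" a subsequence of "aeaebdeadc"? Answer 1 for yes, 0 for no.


Check if "ebec" is a subsequence of "aeaebdeadc"
Greedy scan:
  Position 0 ('a'): no match needed
  Position 1 ('e'): matches sub[0] = 'e'
  Position 2 ('a'): no match needed
  Position 3 ('e'): no match needed
  Position 4 ('b'): matches sub[1] = 'b'
  Position 5 ('d'): no match needed
  Position 6 ('e'): matches sub[2] = 'e'
  Position 7 ('a'): no match needed
  Position 8 ('d'): no match needed
  Position 9 ('c'): matches sub[3] = 'c'
All 4 characters matched => is a subsequence

1


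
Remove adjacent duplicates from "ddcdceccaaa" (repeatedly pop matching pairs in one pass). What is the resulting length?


Input: ddcdceccaaa
Stack-based adjacent duplicate removal:
  Read 'd': push. Stack: d
  Read 'd': matches stack top 'd' => pop. Stack: (empty)
  Read 'c': push. Stack: c
  Read 'd': push. Stack: cd
  Read 'c': push. Stack: cdc
  Read 'e': push. Stack: cdce
  Read 'c': push. Stack: cdcec
  Read 'c': matches stack top 'c' => pop. Stack: cdce
  Read 'a': push. Stack: cdcea
  Read 'a': matches stack top 'a' => pop. Stack: cdce
  Read 'a': push. Stack: cdcea
Final stack: "cdcea" (length 5)

5


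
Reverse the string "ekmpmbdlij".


Input: ekmpmbdlij
Reading characters right to left:
  Position 9: 'j'
  Position 8: 'i'
  Position 7: 'l'
  Position 6: 'd'
  Position 5: 'b'
  Position 4: 'm'
  Position 3: 'p'
  Position 2: 'm'
  Position 1: 'k'
  Position 0: 'e'
Reversed: jildbmpmke

jildbmpmke


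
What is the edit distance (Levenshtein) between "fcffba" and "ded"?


Computing edit distance: "fcffba" -> "ded"
DP table:
           d    e    d
      0    1    2    3
  f   1    1    2    3
  c   2    2    2    3
  f   3    3    3    3
  f   4    4    4    4
  b   5    5    5    5
  a   6    6    6    6
Edit distance = dp[6][3] = 6

6


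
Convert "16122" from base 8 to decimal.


Input: "16122" in base 8
Positional expansion:
  Digit '1' (value 1) x 8^4 = 4096
  Digit '6' (value 6) x 8^3 = 3072
  Digit '1' (value 1) x 8^2 = 64
  Digit '2' (value 2) x 8^1 = 16
  Digit '2' (value 2) x 8^0 = 2
Sum = 7250

7250


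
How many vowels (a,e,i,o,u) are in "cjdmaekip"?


Input: cjdmaekip
Checking each character:
  'c' at position 0: consonant
  'j' at position 1: consonant
  'd' at position 2: consonant
  'm' at position 3: consonant
  'a' at position 4: vowel (running total: 1)
  'e' at position 5: vowel (running total: 2)
  'k' at position 6: consonant
  'i' at position 7: vowel (running total: 3)
  'p' at position 8: consonant
Total vowels: 3

3


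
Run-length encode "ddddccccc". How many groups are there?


Input: ddddccccc
Scanning for consecutive runs:
  Group 1: 'd' x 4 (positions 0-3)
  Group 2: 'c' x 5 (positions 4-8)
Total groups: 2

2


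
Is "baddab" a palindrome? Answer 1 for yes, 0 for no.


Input: baddab
Reversed: baddab
  Compare pos 0 ('b') with pos 5 ('b'): match
  Compare pos 1 ('a') with pos 4 ('a'): match
  Compare pos 2 ('d') with pos 3 ('d'): match
Result: palindrome

1


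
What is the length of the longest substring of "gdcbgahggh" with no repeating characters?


Input: "gdcbgahggh"
Sliding window (track last position of each char):
  Position 0 ('g'): window [0,0] length 1 -- new best
  Position 1 ('d'): window [0,1] length 2 -- new best
  Position 2 ('c'): window [0,2] length 3 -- new best
  Position 3 ('b'): window [0,3] length 4 -- new best
  Position 4 ('g'): repeat (last at 0), move window start to 1
  Position 4 ('g'): window [1,4] length 4
  Position 5 ('a'): window [1,5] length 5 -- new best
  Position 6 ('h'): window [1,6] length 6 -- new best
  Position 7 ('g'): repeat (last at 4), move window start to 5
  Position 7 ('g'): window [5,7] length 3
  Position 8 ('g'): repeat (last at 7), move window start to 8
  Position 8 ('g'): window [8,8] length 1
  Position 9 ('h'): window [8,9] length 2
Longest substring with no repeats: "dcbgah" with length 6

6


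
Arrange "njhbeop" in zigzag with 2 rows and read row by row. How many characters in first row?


Zigzag "njhbeop" into 2 rows:
Placing characters:
  'n' => row 0
  'j' => row 1
  'h' => row 0
  'b' => row 1
  'e' => row 0
  'o' => row 1
  'p' => row 0
Rows:
  Row 0: "nhep"
  Row 1: "jbo"
First row length: 4

4


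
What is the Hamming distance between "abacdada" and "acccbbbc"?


Comparing "abacdada" and "acccbbbc" position by position:
  Position 0: 'a' vs 'a' => same
  Position 1: 'b' vs 'c' => differ
  Position 2: 'a' vs 'c' => differ
  Position 3: 'c' vs 'c' => same
  Position 4: 'd' vs 'b' => differ
  Position 5: 'a' vs 'b' => differ
  Position 6: 'd' vs 'b' => differ
  Position 7: 'a' vs 'c' => differ
Total differences (Hamming distance): 6

6


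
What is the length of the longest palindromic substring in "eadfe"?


Input: "eadfe"
Checking substrings for palindromes:
  No multi-char palindromic substrings found
Longest palindromic substring: "e" with length 1

1


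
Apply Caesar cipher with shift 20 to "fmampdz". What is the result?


Caesar cipher: shift "fmampdz" by 20
  'f' (pos 5) + 20 = pos 25 = 'z'
  'm' (pos 12) + 20 = pos 6 = 'g'
  'a' (pos 0) + 20 = pos 20 = 'u'
  'm' (pos 12) + 20 = pos 6 = 'g'
  'p' (pos 15) + 20 = pos 9 = 'j'
  'd' (pos 3) + 20 = pos 23 = 'x'
  'z' (pos 25) + 20 = pos 19 = 't'
Result: zgugjxt

zgugjxt


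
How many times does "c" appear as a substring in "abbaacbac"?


Searching for "c" in "abbaacbac"
Scanning each position:
  Position 0: "a" => no
  Position 1: "b" => no
  Position 2: "b" => no
  Position 3: "a" => no
  Position 4: "a" => no
  Position 5: "c" => MATCH
  Position 6: "b" => no
  Position 7: "a" => no
  Position 8: "c" => MATCH
Total occurrences: 2

2


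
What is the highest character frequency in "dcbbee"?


Input: dcbbee
Character counts:
  'b': 2
  'c': 1
  'd': 1
  'e': 2
Maximum frequency: 2

2


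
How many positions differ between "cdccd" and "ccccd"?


Comparing "cdccd" and "ccccd" position by position:
  Position 0: 'c' vs 'c' => same
  Position 1: 'd' vs 'c' => DIFFER
  Position 2: 'c' vs 'c' => same
  Position 3: 'c' vs 'c' => same
  Position 4: 'd' vs 'd' => same
Positions that differ: 1

1


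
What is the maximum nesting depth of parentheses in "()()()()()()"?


Input: "()()()()()()"
Tracking depth:
  Position 0 '(': depth becomes 1
  Position 1 ')': depth becomes 0
  Position 2 '(': depth becomes 1
  Position 3 ')': depth becomes 0
  Position 4 '(': depth becomes 1
  Position 5 ')': depth becomes 0
  Position 6 '(': depth becomes 1
  Position 7 ')': depth becomes 0
  Position 8 '(': depth becomes 1
  Position 9 ')': depth becomes 0
  Position 10 '(': depth becomes 1
  Position 11 ')': depth becomes 0
Maximum depth reached: 1

1


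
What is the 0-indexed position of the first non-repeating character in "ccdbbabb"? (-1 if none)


Input: ccdbbabb
Character frequencies:
  'a': 1
  'b': 4
  'c': 2
  'd': 1
Scanning left to right for freq == 1:
  Position 0 ('c'): freq=2, skip
  Position 1 ('c'): freq=2, skip
  Position 2 ('d'): unique! => answer = 2

2


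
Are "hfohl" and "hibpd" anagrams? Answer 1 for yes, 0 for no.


Strings: "hfohl", "hibpd"
Sorted first:  fhhlo
Sorted second: bdhip
Differ at position 0: 'f' vs 'b' => not anagrams

0


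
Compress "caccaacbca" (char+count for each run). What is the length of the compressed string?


Input: caccaacbca
Runs:
  'c' x 1 => "c1"
  'a' x 1 => "a1"
  'c' x 2 => "c2"
  'a' x 2 => "a2"
  'c' x 1 => "c1"
  'b' x 1 => "b1"
  'c' x 1 => "c1"
  'a' x 1 => "a1"
Compressed: "c1a1c2a2c1b1c1a1"
Compressed length: 16

16


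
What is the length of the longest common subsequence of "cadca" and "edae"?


LCS of "cadca" and "edae"
DP table:
           e    d    a    e
      0    0    0    0    0
  c   0    0    0    0    0
  a   0    0    0    1    1
  d   0    0    1    1    1
  c   0    0    1    1    1
  a   0    0    1    2    2
LCS length = dp[5][4] = 2

2


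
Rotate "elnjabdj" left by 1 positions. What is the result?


Input: "elnjabdj", rotate left by 1
First 1 characters: "e"
Remaining characters: "lnjabdj"
Concatenate remaining + first: "lnjabdj" + "e" = "lnjabdje"

lnjabdje


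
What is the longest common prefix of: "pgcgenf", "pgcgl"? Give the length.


Words: pgcgenf, pgcgl
  Position 0: all 'p' => match
  Position 1: all 'g' => match
  Position 2: all 'c' => match
  Position 3: all 'g' => match
  Position 4: ('e', 'l') => mismatch, stop
LCP = "pgcg" (length 4)

4


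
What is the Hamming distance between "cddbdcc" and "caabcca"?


Comparing "cddbdcc" and "caabcca" position by position:
  Position 0: 'c' vs 'c' => same
  Position 1: 'd' vs 'a' => differ
  Position 2: 'd' vs 'a' => differ
  Position 3: 'b' vs 'b' => same
  Position 4: 'd' vs 'c' => differ
  Position 5: 'c' vs 'c' => same
  Position 6: 'c' vs 'a' => differ
Total differences (Hamming distance): 4

4


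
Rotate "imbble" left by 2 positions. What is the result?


Input: "imbble", rotate left by 2
First 2 characters: "im"
Remaining characters: "bble"
Concatenate remaining + first: "bble" + "im" = "bbleim"

bbleim


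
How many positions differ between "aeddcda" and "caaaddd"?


Comparing "aeddcda" and "caaaddd" position by position:
  Position 0: 'a' vs 'c' => DIFFER
  Position 1: 'e' vs 'a' => DIFFER
  Position 2: 'd' vs 'a' => DIFFER
  Position 3: 'd' vs 'a' => DIFFER
  Position 4: 'c' vs 'd' => DIFFER
  Position 5: 'd' vs 'd' => same
  Position 6: 'a' vs 'd' => DIFFER
Positions that differ: 6

6


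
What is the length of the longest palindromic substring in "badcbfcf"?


Input: "badcbfcf"
Checking substrings for palindromes:
  [5:8] "fcf" (len 3) => palindrome
Longest palindromic substring: "fcf" with length 3

3


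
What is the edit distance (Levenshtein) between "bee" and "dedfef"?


Computing edit distance: "bee" -> "dedfef"
DP table:
           d    e    d    f    e    f
      0    1    2    3    4    5    6
  b   1    1    2    3    4    5    6
  e   2    2    1    2    3    4    5
  e   3    3    2    2    3    3    4
Edit distance = dp[3][6] = 4

4


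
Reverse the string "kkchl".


Input: kkchl
Reading characters right to left:
  Position 4: 'l'
  Position 3: 'h'
  Position 2: 'c'
  Position 1: 'k'
  Position 0: 'k'
Reversed: lhckk

lhckk


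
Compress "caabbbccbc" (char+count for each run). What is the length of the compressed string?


Input: caabbbccbc
Runs:
  'c' x 1 => "c1"
  'a' x 2 => "a2"
  'b' x 3 => "b3"
  'c' x 2 => "c2"
  'b' x 1 => "b1"
  'c' x 1 => "c1"
Compressed: "c1a2b3c2b1c1"
Compressed length: 12

12


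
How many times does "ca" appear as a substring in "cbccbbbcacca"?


Searching for "ca" in "cbccbbbcacca"
Scanning each position:
  Position 0: "cb" => no
  Position 1: "bc" => no
  Position 2: "cc" => no
  Position 3: "cb" => no
  Position 4: "bb" => no
  Position 5: "bb" => no
  Position 6: "bc" => no
  Position 7: "ca" => MATCH
  Position 8: "ac" => no
  Position 9: "cc" => no
  Position 10: "ca" => MATCH
Total occurrences: 2

2


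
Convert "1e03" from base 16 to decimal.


Input: "1e03" in base 16
Positional expansion:
  Digit '1' (value 1) x 16^3 = 4096
  Digit 'e' (value 14) x 16^2 = 3584
  Digit '0' (value 0) x 16^1 = 0
  Digit '3' (value 3) x 16^0 = 3
Sum = 7683

7683


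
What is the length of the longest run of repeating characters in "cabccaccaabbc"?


Input: "cabccaccaabbc"
Scanning for longest run:
  Position 1 ('a'): new char, reset run to 1
  Position 2 ('b'): new char, reset run to 1
  Position 3 ('c'): new char, reset run to 1
  Position 4 ('c'): continues run of 'c', length=2
  Position 5 ('a'): new char, reset run to 1
  Position 6 ('c'): new char, reset run to 1
  Position 7 ('c'): continues run of 'c', length=2
  Position 8 ('a'): new char, reset run to 1
  Position 9 ('a'): continues run of 'a', length=2
  Position 10 ('b'): new char, reset run to 1
  Position 11 ('b'): continues run of 'b', length=2
  Position 12 ('c'): new char, reset run to 1
Longest run: 'c' with length 2

2


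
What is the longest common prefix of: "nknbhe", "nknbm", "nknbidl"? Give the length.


Words: nknbhe, nknbm, nknbidl
  Position 0: all 'n' => match
  Position 1: all 'k' => match
  Position 2: all 'n' => match
  Position 3: all 'b' => match
  Position 4: ('h', 'm', 'i') => mismatch, stop
LCP = "nknb" (length 4)

4


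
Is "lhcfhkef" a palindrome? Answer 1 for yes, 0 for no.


Input: lhcfhkef
Reversed: fekhfchl
  Compare pos 0 ('l') with pos 7 ('f'): MISMATCH
  Compare pos 1 ('h') with pos 6 ('e'): MISMATCH
  Compare pos 2 ('c') with pos 5 ('k'): MISMATCH
  Compare pos 3 ('f') with pos 4 ('h'): MISMATCH
Result: not a palindrome

0


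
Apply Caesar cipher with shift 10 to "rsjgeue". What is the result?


Caesar cipher: shift "rsjgeue" by 10
  'r' (pos 17) + 10 = pos 1 = 'b'
  's' (pos 18) + 10 = pos 2 = 'c'
  'j' (pos 9) + 10 = pos 19 = 't'
  'g' (pos 6) + 10 = pos 16 = 'q'
  'e' (pos 4) + 10 = pos 14 = 'o'
  'u' (pos 20) + 10 = pos 4 = 'e'
  'e' (pos 4) + 10 = pos 14 = 'o'
Result: bctqoeo

bctqoeo


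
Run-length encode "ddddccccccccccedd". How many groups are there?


Input: ddddccccccccccedd
Scanning for consecutive runs:
  Group 1: 'd' x 4 (positions 0-3)
  Group 2: 'c' x 10 (positions 4-13)
  Group 3: 'e' x 1 (positions 14-14)
  Group 4: 'd' x 2 (positions 15-16)
Total groups: 4

4


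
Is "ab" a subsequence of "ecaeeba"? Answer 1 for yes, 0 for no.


Check if "ab" is a subsequence of "ecaeeba"
Greedy scan:
  Position 0 ('e'): no match needed
  Position 1 ('c'): no match needed
  Position 2 ('a'): matches sub[0] = 'a'
  Position 3 ('e'): no match needed
  Position 4 ('e'): no match needed
  Position 5 ('b'): matches sub[1] = 'b'
  Position 6 ('a'): no match needed
All 2 characters matched => is a subsequence

1


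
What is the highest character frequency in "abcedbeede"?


Input: abcedbeede
Character counts:
  'a': 1
  'b': 2
  'c': 1
  'd': 2
  'e': 4
Maximum frequency: 4

4


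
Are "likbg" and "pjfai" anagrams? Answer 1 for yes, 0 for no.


Strings: "likbg", "pjfai"
Sorted first:  bgikl
Sorted second: afijp
Differ at position 0: 'b' vs 'a' => not anagrams

0


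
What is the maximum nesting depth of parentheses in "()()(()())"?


Input: "()()(()())"
Tracking depth:
  Position 0 '(': depth becomes 1
  Position 1 ')': depth becomes 0
  Position 2 '(': depth becomes 1
  Position 3 ')': depth becomes 0
  Position 4 '(': depth becomes 1
  Position 5 '(': depth becomes 2
  Position 6 ')': depth becomes 1
  Position 7 '(': depth becomes 2
  Position 8 ')': depth becomes 1
  Position 9 ')': depth becomes 0
Maximum depth reached: 2

2


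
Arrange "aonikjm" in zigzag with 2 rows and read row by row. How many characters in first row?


Zigzag "aonikjm" into 2 rows:
Placing characters:
  'a' => row 0
  'o' => row 1
  'n' => row 0
  'i' => row 1
  'k' => row 0
  'j' => row 1
  'm' => row 0
Rows:
  Row 0: "ankm"
  Row 1: "oij"
First row length: 4

4


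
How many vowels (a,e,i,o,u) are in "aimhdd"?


Input: aimhdd
Checking each character:
  'a' at position 0: vowel (running total: 1)
  'i' at position 1: vowel (running total: 2)
  'm' at position 2: consonant
  'h' at position 3: consonant
  'd' at position 4: consonant
  'd' at position 5: consonant
Total vowels: 2

2


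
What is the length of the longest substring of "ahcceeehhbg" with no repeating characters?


Input: "ahcceeehhbg"
Sliding window (track last position of each char):
  Position 0 ('a'): window [0,0] length 1 -- new best
  Position 1 ('h'): window [0,1] length 2 -- new best
  Position 2 ('c'): window [0,2] length 3 -- new best
  Position 3 ('c'): repeat (last at 2), move window start to 3
  Position 3 ('c'): window [3,3] length 1
  Position 4 ('e'): window [3,4] length 2
  Position 5 ('e'): repeat (last at 4), move window start to 5
  Position 5 ('e'): window [5,5] length 1
  Position 6 ('e'): repeat (last at 5), move window start to 6
  Position 6 ('e'): window [6,6] length 1
  Position 7 ('h'): window [6,7] length 2
  Position 8 ('h'): repeat (last at 7), move window start to 8
  Position 8 ('h'): window [8,8] length 1
  Position 9 ('b'): window [8,9] length 2
  Position 10 ('g'): window [8,10] length 3
Longest substring with no repeats: "ahc" with length 3

3


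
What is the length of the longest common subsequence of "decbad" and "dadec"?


LCS of "decbad" and "dadec"
DP table:
           d    a    d    e    c
      0    0    0    0    0    0
  d   0    1    1    1    1    1
  e   0    1    1    1    2    2
  c   0    1    1    1    2    3
  b   0    1    1    1    2    3
  a   0    1    2    2    2    3
  d   0    1    2    3    3    3
LCS length = dp[6][5] = 3

3


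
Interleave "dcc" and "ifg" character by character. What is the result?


Interleaving "dcc" and "ifg":
  Position 0: 'd' from first, 'i' from second => "di"
  Position 1: 'c' from first, 'f' from second => "cf"
  Position 2: 'c' from first, 'g' from second => "cg"
Result: dicfcg

dicfcg


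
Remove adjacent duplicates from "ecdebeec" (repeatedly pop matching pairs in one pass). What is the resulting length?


Input: ecdebeec
Stack-based adjacent duplicate removal:
  Read 'e': push. Stack: e
  Read 'c': push. Stack: ec
  Read 'd': push. Stack: ecd
  Read 'e': push. Stack: ecde
  Read 'b': push. Stack: ecdeb
  Read 'e': push. Stack: ecdebe
  Read 'e': matches stack top 'e' => pop. Stack: ecdeb
  Read 'c': push. Stack: ecdebc
Final stack: "ecdebc" (length 6)

6


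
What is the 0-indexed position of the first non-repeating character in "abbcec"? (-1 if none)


Input: abbcec
Character frequencies:
  'a': 1
  'b': 2
  'c': 2
  'e': 1
Scanning left to right for freq == 1:
  Position 0 ('a'): unique! => answer = 0

0


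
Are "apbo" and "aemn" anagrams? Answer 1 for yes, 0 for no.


Strings: "apbo", "aemn"
Sorted first:  abop
Sorted second: aemn
Differ at position 1: 'b' vs 'e' => not anagrams

0


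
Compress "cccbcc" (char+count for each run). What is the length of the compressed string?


Input: cccbcc
Runs:
  'c' x 3 => "c3"
  'b' x 1 => "b1"
  'c' x 2 => "c2"
Compressed: "c3b1c2"
Compressed length: 6

6


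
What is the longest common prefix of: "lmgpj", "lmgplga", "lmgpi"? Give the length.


Words: lmgpj, lmgplga, lmgpi
  Position 0: all 'l' => match
  Position 1: all 'm' => match
  Position 2: all 'g' => match
  Position 3: all 'p' => match
  Position 4: ('j', 'l', 'i') => mismatch, stop
LCP = "lmgp" (length 4)

4


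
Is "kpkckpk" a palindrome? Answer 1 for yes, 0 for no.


Input: kpkckpk
Reversed: kpkckpk
  Compare pos 0 ('k') with pos 6 ('k'): match
  Compare pos 1 ('p') with pos 5 ('p'): match
  Compare pos 2 ('k') with pos 4 ('k'): match
Result: palindrome

1


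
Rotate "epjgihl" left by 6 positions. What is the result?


Input: "epjgihl", rotate left by 6
First 6 characters: "epjgih"
Remaining characters: "l"
Concatenate remaining + first: "l" + "epjgih" = "lepjgih"

lepjgih


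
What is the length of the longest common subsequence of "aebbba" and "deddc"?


LCS of "aebbba" and "deddc"
DP table:
           d    e    d    d    c
      0    0    0    0    0    0
  a   0    0    0    0    0    0
  e   0    0    1    1    1    1
  b   0    0    1    1    1    1
  b   0    0    1    1    1    1
  b   0    0    1    1    1    1
  a   0    0    1    1    1    1
LCS length = dp[6][5] = 1

1


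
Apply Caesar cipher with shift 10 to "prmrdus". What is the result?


Caesar cipher: shift "prmrdus" by 10
  'p' (pos 15) + 10 = pos 25 = 'z'
  'r' (pos 17) + 10 = pos 1 = 'b'
  'm' (pos 12) + 10 = pos 22 = 'w'
  'r' (pos 17) + 10 = pos 1 = 'b'
  'd' (pos 3) + 10 = pos 13 = 'n'
  'u' (pos 20) + 10 = pos 4 = 'e'
  's' (pos 18) + 10 = pos 2 = 'c'
Result: zbwbnec

zbwbnec


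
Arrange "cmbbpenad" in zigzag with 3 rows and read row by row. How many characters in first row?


Zigzag "cmbbpenad" into 3 rows:
Placing characters:
  'c' => row 0
  'm' => row 1
  'b' => row 2
  'b' => row 1
  'p' => row 0
  'e' => row 1
  'n' => row 2
  'a' => row 1
  'd' => row 0
Rows:
  Row 0: "cpd"
  Row 1: "mbea"
  Row 2: "bn"
First row length: 3

3


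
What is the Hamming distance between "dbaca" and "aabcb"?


Comparing "dbaca" and "aabcb" position by position:
  Position 0: 'd' vs 'a' => differ
  Position 1: 'b' vs 'a' => differ
  Position 2: 'a' vs 'b' => differ
  Position 3: 'c' vs 'c' => same
  Position 4: 'a' vs 'b' => differ
Total differences (Hamming distance): 4

4


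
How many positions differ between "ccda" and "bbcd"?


Comparing "ccda" and "bbcd" position by position:
  Position 0: 'c' vs 'b' => DIFFER
  Position 1: 'c' vs 'b' => DIFFER
  Position 2: 'd' vs 'c' => DIFFER
  Position 3: 'a' vs 'd' => DIFFER
Positions that differ: 4

4


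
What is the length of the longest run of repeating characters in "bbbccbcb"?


Input: "bbbccbcb"
Scanning for longest run:
  Position 1 ('b'): continues run of 'b', length=2
  Position 2 ('b'): continues run of 'b', length=3
  Position 3 ('c'): new char, reset run to 1
  Position 4 ('c'): continues run of 'c', length=2
  Position 5 ('b'): new char, reset run to 1
  Position 6 ('c'): new char, reset run to 1
  Position 7 ('b'): new char, reset run to 1
Longest run: 'b' with length 3

3


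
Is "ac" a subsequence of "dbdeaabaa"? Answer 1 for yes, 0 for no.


Check if "ac" is a subsequence of "dbdeaabaa"
Greedy scan:
  Position 0 ('d'): no match needed
  Position 1 ('b'): no match needed
  Position 2 ('d'): no match needed
  Position 3 ('e'): no match needed
  Position 4 ('a'): matches sub[0] = 'a'
  Position 5 ('a'): no match needed
  Position 6 ('b'): no match needed
  Position 7 ('a'): no match needed
  Position 8 ('a'): no match needed
Only matched 1/2 characters => not a subsequence

0


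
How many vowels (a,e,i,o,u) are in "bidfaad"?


Input: bidfaad
Checking each character:
  'b' at position 0: consonant
  'i' at position 1: vowel (running total: 1)
  'd' at position 2: consonant
  'f' at position 3: consonant
  'a' at position 4: vowel (running total: 2)
  'a' at position 5: vowel (running total: 3)
  'd' at position 6: consonant
Total vowels: 3

3


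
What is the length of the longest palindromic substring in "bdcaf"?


Input: "bdcaf"
Checking substrings for palindromes:
  No multi-char palindromic substrings found
Longest palindromic substring: "b" with length 1

1


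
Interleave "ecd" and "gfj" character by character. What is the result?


Interleaving "ecd" and "gfj":
  Position 0: 'e' from first, 'g' from second => "eg"
  Position 1: 'c' from first, 'f' from second => "cf"
  Position 2: 'd' from first, 'j' from second => "dj"
Result: egcfdj

egcfdj


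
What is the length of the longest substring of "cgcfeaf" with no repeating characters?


Input: "cgcfeaf"
Sliding window (track last position of each char):
  Position 0 ('c'): window [0,0] length 1 -- new best
  Position 1 ('g'): window [0,1] length 2 -- new best
  Position 2 ('c'): repeat (last at 0), move window start to 1
  Position 2 ('c'): window [1,2] length 2
  Position 3 ('f'): window [1,3] length 3 -- new best
  Position 4 ('e'): window [1,4] length 4 -- new best
  Position 5 ('a'): window [1,5] length 5 -- new best
  Position 6 ('f'): repeat (last at 3), move window start to 4
  Position 6 ('f'): window [4,6] length 3
Longest substring with no repeats: "gcfea" with length 5

5


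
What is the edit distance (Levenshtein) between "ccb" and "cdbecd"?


Computing edit distance: "ccb" -> "cdbecd"
DP table:
           c    d    b    e    c    d
      0    1    2    3    4    5    6
  c   1    0    1    2    3    4    5
  c   2    1    1    2    3    3    4
  b   3    2    2    1    2    3    4
Edit distance = dp[3][6] = 4

4


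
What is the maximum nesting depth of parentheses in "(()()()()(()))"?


Input: "(()()()()(()))"
Tracking depth:
  Position 0 '(': depth becomes 1
  Position 1 '(': depth becomes 2
  Position 2 ')': depth becomes 1
  Position 3 '(': depth becomes 2
  Position 4 ')': depth becomes 1
  Position 5 '(': depth becomes 2
  Position 6 ')': depth becomes 1
  Position 7 '(': depth becomes 2
  Position 8 ')': depth becomes 1
  Position 9 '(': depth becomes 2
  Position 10 '(': depth becomes 3
  Position 11 ')': depth becomes 2
  Position 12 ')': depth becomes 1
  Position 13 ')': depth becomes 0
Maximum depth reached: 3

3


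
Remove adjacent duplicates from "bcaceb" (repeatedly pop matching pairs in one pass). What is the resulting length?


Input: bcaceb
Stack-based adjacent duplicate removal:
  Read 'b': push. Stack: b
  Read 'c': push. Stack: bc
  Read 'a': push. Stack: bca
  Read 'c': push. Stack: bcac
  Read 'e': push. Stack: bcace
  Read 'b': push. Stack: bcaceb
Final stack: "bcaceb" (length 6)

6


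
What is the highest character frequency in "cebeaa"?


Input: cebeaa
Character counts:
  'a': 2
  'b': 1
  'c': 1
  'e': 2
Maximum frequency: 2

2


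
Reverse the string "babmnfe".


Input: babmnfe
Reading characters right to left:
  Position 6: 'e'
  Position 5: 'f'
  Position 4: 'n'
  Position 3: 'm'
  Position 2: 'b'
  Position 1: 'a'
  Position 0: 'b'
Reversed: efnmbab

efnmbab


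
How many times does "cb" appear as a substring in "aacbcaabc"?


Searching for "cb" in "aacbcaabc"
Scanning each position:
  Position 0: "aa" => no
  Position 1: "ac" => no
  Position 2: "cb" => MATCH
  Position 3: "bc" => no
  Position 4: "ca" => no
  Position 5: "aa" => no
  Position 6: "ab" => no
  Position 7: "bc" => no
Total occurrences: 1

1


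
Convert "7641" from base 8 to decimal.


Input: "7641" in base 8
Positional expansion:
  Digit '7' (value 7) x 8^3 = 3584
  Digit '6' (value 6) x 8^2 = 384
  Digit '4' (value 4) x 8^1 = 32
  Digit '1' (value 1) x 8^0 = 1
Sum = 4001

4001


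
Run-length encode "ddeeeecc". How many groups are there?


Input: ddeeeecc
Scanning for consecutive runs:
  Group 1: 'd' x 2 (positions 0-1)
  Group 2: 'e' x 4 (positions 2-5)
  Group 3: 'c' x 2 (positions 6-7)
Total groups: 3

3


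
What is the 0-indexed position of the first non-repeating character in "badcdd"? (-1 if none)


Input: badcdd
Character frequencies:
  'a': 1
  'b': 1
  'c': 1
  'd': 3
Scanning left to right for freq == 1:
  Position 0 ('b'): unique! => answer = 0

0


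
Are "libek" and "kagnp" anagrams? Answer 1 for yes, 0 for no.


Strings: "libek", "kagnp"
Sorted first:  beikl
Sorted second: agknp
Differ at position 0: 'b' vs 'a' => not anagrams

0


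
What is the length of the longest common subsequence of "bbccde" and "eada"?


LCS of "bbccde" and "eada"
DP table:
           e    a    d    a
      0    0    0    0    0
  b   0    0    0    0    0
  b   0    0    0    0    0
  c   0    0    0    0    0
  c   0    0    0    0    0
  d   0    0    0    1    1
  e   0    1    1    1    1
LCS length = dp[6][4] = 1

1


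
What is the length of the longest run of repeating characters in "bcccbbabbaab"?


Input: "bcccbbabbaab"
Scanning for longest run:
  Position 1 ('c'): new char, reset run to 1
  Position 2 ('c'): continues run of 'c', length=2
  Position 3 ('c'): continues run of 'c', length=3
  Position 4 ('b'): new char, reset run to 1
  Position 5 ('b'): continues run of 'b', length=2
  Position 6 ('a'): new char, reset run to 1
  Position 7 ('b'): new char, reset run to 1
  Position 8 ('b'): continues run of 'b', length=2
  Position 9 ('a'): new char, reset run to 1
  Position 10 ('a'): continues run of 'a', length=2
  Position 11 ('b'): new char, reset run to 1
Longest run: 'c' with length 3

3


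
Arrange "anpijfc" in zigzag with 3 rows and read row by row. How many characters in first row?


Zigzag "anpijfc" into 3 rows:
Placing characters:
  'a' => row 0
  'n' => row 1
  'p' => row 2
  'i' => row 1
  'j' => row 0
  'f' => row 1
  'c' => row 2
Rows:
  Row 0: "aj"
  Row 1: "nif"
  Row 2: "pc"
First row length: 2

2


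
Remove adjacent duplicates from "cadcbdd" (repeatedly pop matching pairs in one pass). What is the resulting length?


Input: cadcbdd
Stack-based adjacent duplicate removal:
  Read 'c': push. Stack: c
  Read 'a': push. Stack: ca
  Read 'd': push. Stack: cad
  Read 'c': push. Stack: cadc
  Read 'b': push. Stack: cadcb
  Read 'd': push. Stack: cadcbd
  Read 'd': matches stack top 'd' => pop. Stack: cadcb
Final stack: "cadcb" (length 5)

5


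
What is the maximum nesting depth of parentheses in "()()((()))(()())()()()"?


Input: "()()((()))(()())()()()"
Tracking depth:
  Position 0 '(': depth becomes 1
  Position 1 ')': depth becomes 0
  Position 2 '(': depth becomes 1
  Position 3 ')': depth becomes 0
  Position 4 '(': depth becomes 1
  Position 5 '(': depth becomes 2
  Position 6 '(': depth becomes 3
  Position 7 ')': depth becomes 2
  Position 8 ')': depth becomes 1
  Position 9 ')': depth becomes 0
  Position 10 '(': depth becomes 1
  Position 11 '(': depth becomes 2
  Position 12 ')': depth becomes 1
  Position 13 '(': depth becomes 2
  Position 14 ')': depth becomes 1
  Position 15 ')': depth becomes 0
  Position 16 '(': depth becomes 1
  Position 17 ')': depth becomes 0
  Position 18 '(': depth becomes 1
  Position 19 ')': depth becomes 0
  Position 20 '(': depth becomes 1
  Position 21 ')': depth becomes 0
Maximum depth reached: 3

3
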